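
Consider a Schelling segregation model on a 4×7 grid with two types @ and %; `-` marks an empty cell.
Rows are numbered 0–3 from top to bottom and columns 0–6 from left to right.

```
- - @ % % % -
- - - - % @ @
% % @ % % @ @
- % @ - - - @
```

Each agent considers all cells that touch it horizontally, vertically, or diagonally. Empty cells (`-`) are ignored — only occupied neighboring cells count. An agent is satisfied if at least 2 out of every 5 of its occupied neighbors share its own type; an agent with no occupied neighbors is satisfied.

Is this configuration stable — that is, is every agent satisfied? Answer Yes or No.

No

Row 0: (0,2)@ 0/1 ✗ · (0,3)% 2/3 ✓ · (0,4)% 3/4 ✓ · (0,5)% 2/4 ✓
Row 1: (1,4)% 5/7 ✓ · (1,5)@ 3/7 ✓ · (1,6)@ 3/4 ✓
Row 2: (2,0)% 2/2 ✓ · (2,1)% 2/4 ✓ · (2,2)@ 1/4 ✗ · (2,3)% 2/4 ✓ · (2,4)% 2/4 ✓ · (2,5)@ 4/6 ✓ · (2,6)@ 4/4 ✓
Row 3: (3,1)% 2/4 ✓ · (3,2)@ 1/4 ✗ · (3,6)@ 2/2 ✓
For instance (0,2) has only 0/1 same-type neighbors, below 2/5.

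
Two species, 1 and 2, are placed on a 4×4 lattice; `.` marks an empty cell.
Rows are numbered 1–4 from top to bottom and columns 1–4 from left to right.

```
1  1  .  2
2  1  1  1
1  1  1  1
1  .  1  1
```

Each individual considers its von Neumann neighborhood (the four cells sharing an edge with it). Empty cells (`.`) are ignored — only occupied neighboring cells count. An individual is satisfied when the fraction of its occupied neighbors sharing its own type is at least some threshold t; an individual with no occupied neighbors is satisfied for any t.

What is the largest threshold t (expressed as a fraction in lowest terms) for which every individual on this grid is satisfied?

Row 1: (1,1)1 1/2 · (1,2)1 2/2 · (1,4)2 0/1
Row 2: (2,1)2 0/3 · (2,2)1 3/4 · (2,3)1 3/3 · (2,4)1 2/3
Row 3: (3,1)1 2/3 · (3,2)1 3/3 · (3,3)1 4/4 · (3,4)1 3/3
Row 4: (4,1)1 1/1 · (4,3)1 2/2 · (4,4)1 2/2
The smallest same-type fraction is 0/1 at (1,4), which reduces to 0/1. Any threshold above that leaves this individual unsatisfied.

0/1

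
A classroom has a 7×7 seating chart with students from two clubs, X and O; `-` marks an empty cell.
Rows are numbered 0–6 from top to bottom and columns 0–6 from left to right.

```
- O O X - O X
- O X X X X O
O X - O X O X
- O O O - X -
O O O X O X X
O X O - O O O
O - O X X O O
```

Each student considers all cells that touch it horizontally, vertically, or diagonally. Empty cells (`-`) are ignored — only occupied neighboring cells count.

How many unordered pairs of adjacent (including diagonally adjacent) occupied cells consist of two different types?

Scan each occupied cell's neighbors to the right and below (and the two forward diagonals) so each pair is counted once.
Row 0: O(0,1)–O(0,2)= O(0,1)–O(1,1)= O(0,1)–X(1,2)≠ O(0,2)–X(0,3)≠ O(0,2)–X(1,2)≠ O(0,2)–X(1,3)≠ O(0,2)–O(1,1)= X(0,3)–X(1,3)= X(0,3)–X(1,4)= X(0,3)–X(1,2)= O(0,5)–X(0,6)≠ O(0,5)–X(1,5)≠ O(0,5)–O(1,6)= O(0,5)–X(1,4)≠ X(0,6)–O(1,6)≠ X(0,6)–X(1,5)=  → 8/16 unlike.
Row 1: O(1,1)–X(1,2)≠ O(1,1)–X(2,1)≠ O(1,1)–O(2,0)= X(1,2)–X(1,3)= X(1,2)–O(2,3)≠ X(1,2)–X(2,1)= X(1,3)–X(1,4)= X(1,3)–O(2,3)≠ X(1,3)–X(2,4)= X(1,4)–X(1,5)= X(1,4)–X(2,4)= X(1,4)–O(2,5)≠ X(1,4)–O(2,3)≠ X(1,5)–O(1,6)≠ X(1,5)–O(2,5)≠ X(1,5)–X(2,6)= X(1,5)–X(2,4)= O(1,6)–X(2,6)≠ O(1,6)–O(2,5)=  → 9/19 unlike.
Row 2: O(2,0)–X(2,1)≠ O(2,0)–O(3,1)= X(2,1)–O(3,1)≠ X(2,1)–O(3,2)≠ O(2,3)–X(2,4)≠ O(2,3)–O(3,3)= O(2,3)–O(3,2)= X(2,4)–O(2,5)≠ X(2,4)–X(3,5)= X(2,4)–O(3,3)≠ O(2,5)–X(2,6)≠ O(2,5)–X(3,5)≠ X(2,6)–X(3,5)=  → 8/13 unlike.
Row 3: O(3,1)–O(3,2)= O(3,1)–O(4,1)= O(3,1)–O(4,2)= O(3,1)–O(4,0)= O(3,2)–O(3,3)= O(3,2)–O(4,2)= O(3,2)–X(4,3)≠ O(3,2)–O(4,1)= O(3,3)–X(4,3)≠ O(3,3)–O(4,4)= O(3,3)–O(4,2)= X(3,5)–X(4,5)= X(3,5)–X(4,6)= X(3,5)–O(4,4)≠  → 3/14 unlike.
Row 4: O(4,0)–O(4,1)= O(4,0)–O(5,0)= O(4,0)–X(5,1)≠ O(4,1)–O(4,2)= O(4,1)–X(5,1)≠ O(4,1)–O(5,2)= O(4,1)–O(5,0)= O(4,2)–X(4,3)≠ O(4,2)–O(5,2)= O(4,2)–X(5,1)≠ X(4,3)–O(4,4)≠ X(4,3)–O(5,4)≠ X(4,3)–O(5,2)≠ O(4,4)–X(4,5)≠ O(4,4)–O(5,4)= O(4,4)–O(5,5)= X(4,5)–X(4,6)= X(4,5)–O(5,5)≠ X(4,5)–O(5,6)≠ X(4,5)–O(5,4)≠ X(4,6)–O(5,6)≠ X(4,6)–O(5,5)≠  → 13/22 unlike.
Row 5: O(5,0)–X(5,1)≠ O(5,0)–O(6,0)= X(5,1)–O(5,2)≠ X(5,1)–O(6,2)≠ X(5,1)–O(6,0)≠ O(5,2)–O(6,2)= O(5,2)–X(6,3)≠ O(5,4)–O(5,5)= O(5,4)–X(6,4)≠ O(5,4)–O(6,5)= O(5,4)–X(6,3)≠ O(5,5)–O(5,6)= O(5,5)–O(6,5)= O(5,5)–O(6,6)= O(5,5)–X(6,4)≠ O(5,6)–O(6,6)= O(5,6)–O(6,5)=  → 8/17 unlike.
Row 6: O(6,2)–X(6,3)≠ X(6,3)–X(6,4)= X(6,4)–O(6,5)≠ O(6,5)–O(6,6)=  → 2/4 unlike.
Total adjacent occupied pairs: 105; unlike-type pairs: 51.

51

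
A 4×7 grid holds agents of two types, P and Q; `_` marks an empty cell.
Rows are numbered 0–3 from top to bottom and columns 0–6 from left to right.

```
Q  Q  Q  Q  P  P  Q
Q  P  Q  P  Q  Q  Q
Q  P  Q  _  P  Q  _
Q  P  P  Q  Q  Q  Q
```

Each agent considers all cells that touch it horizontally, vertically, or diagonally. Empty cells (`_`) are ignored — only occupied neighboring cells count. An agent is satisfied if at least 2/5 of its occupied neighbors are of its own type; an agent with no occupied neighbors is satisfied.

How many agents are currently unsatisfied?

7

Row 0: (0,0)Q 2/3 ok · (0,1)Q 4/5 ok · (0,2)Q 3/5 ok · (0,3)Q 3/5 ok · (0,4)P 2/5 ok · (0,5)P 1/5 unhappy · (0,6)Q 2/3 ok
Row 1: (1,0)Q 3/5 ok · (1,1)P 1/8 unhappy · (1,2)Q 4/7 ok · (1,3)P 2/7 unhappy · (1,4)Q 3/7 ok · (1,5)Q 4/7 ok · (1,6)Q 3/4 ok
Row 2: (2,0)Q 2/5 ok · (2,1)P 3/8 unhappy · (2,2)Q 2/7 unhappy · (2,4)P 1/7 unhappy · (2,5)Q 6/7 ok
Row 3: (3,0)Q 1/3 unhappy · (3,1)P 2/5 ok · (3,2)P 2/4 ok · (3,3)Q 2/4 ok · (3,4)Q 3/4 ok · (3,5)Q 3/4 ok · (3,6)Q 2/2 ok
Unsatisfied: (0,5), (1,1), (1,3), (2,1), (2,2), (2,4), (3,0) — 7 in total.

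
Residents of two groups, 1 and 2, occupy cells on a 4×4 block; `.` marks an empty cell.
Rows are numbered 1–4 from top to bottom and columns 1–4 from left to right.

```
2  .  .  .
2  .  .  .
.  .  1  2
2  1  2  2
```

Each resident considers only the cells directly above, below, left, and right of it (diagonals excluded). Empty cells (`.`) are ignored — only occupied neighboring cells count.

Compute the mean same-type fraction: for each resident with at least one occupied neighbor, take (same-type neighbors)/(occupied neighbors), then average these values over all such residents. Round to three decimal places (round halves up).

0.479

Row 1: (1,1)2 1/1
Row 2: (2,1)2 1/1
Row 3: (3,3)1 0/2 · (3,4)2 1/2
Row 4: (4,1)2 0/1 · (4,2)1 0/2 · (4,3)2 1/3 · (4,4)2 2/2
Sum over 8 residents: 1/1 + 1/1 + 0/2 + 1/2 + 0/1 + 0/2 + 1/3 + 2/2 = 23/6; mean = 23/6 ÷ 8 = 23/48 = 0.479166… → 0.479.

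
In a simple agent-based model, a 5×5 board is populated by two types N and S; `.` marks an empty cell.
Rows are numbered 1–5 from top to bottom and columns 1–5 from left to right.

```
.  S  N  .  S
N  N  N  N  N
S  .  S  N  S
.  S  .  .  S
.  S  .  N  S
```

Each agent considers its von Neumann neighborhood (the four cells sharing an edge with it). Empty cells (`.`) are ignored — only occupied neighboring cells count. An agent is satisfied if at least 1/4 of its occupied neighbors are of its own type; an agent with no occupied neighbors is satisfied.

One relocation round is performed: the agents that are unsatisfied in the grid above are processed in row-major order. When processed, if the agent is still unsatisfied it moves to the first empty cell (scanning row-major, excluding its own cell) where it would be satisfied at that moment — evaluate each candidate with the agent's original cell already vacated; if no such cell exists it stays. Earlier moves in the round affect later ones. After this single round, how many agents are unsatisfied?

0

Initially unsatisfied (in order): (1,2), (1,5), (3,1), (3,3), (5,4).
  (1,2) → (1,4).
  (1,5): now satisfied by earlier moves; stays.
  (3,1) → (3,2).
  (3,3): now satisfied by earlier moves; stays.
  (5,4) → (1,1).
Resulting grid:
N . N S S
N N N N N
. S S N S
. S . . S
. S . . S
All satisfied now.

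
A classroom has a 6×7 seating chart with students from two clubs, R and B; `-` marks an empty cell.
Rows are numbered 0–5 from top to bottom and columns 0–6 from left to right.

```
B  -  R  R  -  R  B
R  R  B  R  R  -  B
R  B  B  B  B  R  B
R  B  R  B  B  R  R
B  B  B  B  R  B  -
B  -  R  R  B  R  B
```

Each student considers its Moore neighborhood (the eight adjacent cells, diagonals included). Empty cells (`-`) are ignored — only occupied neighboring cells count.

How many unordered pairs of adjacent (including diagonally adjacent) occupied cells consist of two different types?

54

Scan each occupied cell's neighbors to the right and below (and the two forward diagonals) so each pair is counted once.
Row 0: B(0,0)–R(1,0)≠ B(0,0)–R(1,1)≠ R(0,2)–R(0,3)= R(0,2)–B(1,2)≠ R(0,2)–R(1,3)= R(0,2)–R(1,1)= R(0,3)–R(1,3)= R(0,3)–R(1,4)= R(0,3)–B(1,2)≠ R(0,5)–B(0,6)≠ R(0,5)–B(1,6)≠ R(0,5)–R(1,4)= B(0,6)–B(1,6)=  → 6/13 unlike.
Row 1: R(1,0)–R(1,1)= R(1,0)–R(2,0)= R(1,0)–B(2,1)≠ R(1,1)–B(1,2)≠ R(1,1)–B(2,1)≠ R(1,1)–B(2,2)≠ R(1,1)–R(2,0)= B(1,2)–R(1,3)≠ B(1,2)–B(2,2)= B(1,2)–B(2,3)= B(1,2)–B(2,1)= R(1,3)–R(1,4)= R(1,3)–B(2,3)≠ R(1,3)–B(2,4)≠ R(1,3)–B(2,2)≠ R(1,4)–B(2,4)≠ R(1,4)–R(2,5)= R(1,4)–B(2,3)≠ B(1,6)–B(2,6)= B(1,6)–R(2,5)≠  → 11/20 unlike.
Row 2: R(2,0)–B(2,1)≠ R(2,0)–R(3,0)= R(2,0)–B(3,1)≠ B(2,1)–B(2,2)= B(2,1)–B(3,1)= B(2,1)–R(3,2)≠ B(2,1)–R(3,0)≠ B(2,2)–B(2,3)= B(2,2)–R(3,2)≠ B(2,2)–B(3,3)= B(2,2)–B(3,1)= B(2,3)–B(2,4)= B(2,3)–B(3,3)= B(2,3)–B(3,4)= B(2,3)–R(3,2)≠ B(2,4)–R(2,5)≠ B(2,4)–B(3,4)= B(2,4)–R(3,5)≠ B(2,4)–B(3,3)= R(2,5)–B(2,6)≠ R(2,5)–R(3,5)= R(2,5)–R(3,6)= R(2,5)–B(3,4)≠ B(2,6)–R(3,6)≠ B(2,6)–R(3,5)≠  → 12/25 unlike.
Row 3: R(3,0)–B(3,1)≠ R(3,0)–B(4,0)≠ R(3,0)–B(4,1)≠ B(3,1)–R(3,2)≠ B(3,1)–B(4,1)= B(3,1)–B(4,2)= B(3,1)–B(4,0)= R(3,2)–B(3,3)≠ R(3,2)–B(4,2)≠ R(3,2)–B(4,3)≠ R(3,2)–B(4,1)≠ B(3,3)–B(3,4)= B(3,3)–B(4,3)= B(3,3)–R(4,4)≠ B(3,3)–B(4,2)= B(3,4)–R(3,5)≠ B(3,4)–R(4,4)≠ B(3,4)–B(4,5)= B(3,4)–B(4,3)= R(3,5)–R(3,6)= R(3,5)–B(4,5)≠ R(3,5)–R(4,4)= R(3,6)–B(4,5)≠  → 13/23 unlike.
Row 4: B(4,0)–B(4,1)= B(4,0)–B(5,0)= B(4,1)–B(4,2)= B(4,1)–R(5,2)≠ B(4,1)–B(5,0)= B(4,2)–B(4,3)= B(4,2)–R(5,2)≠ B(4,2)–R(5,3)≠ B(4,3)–R(4,4)≠ B(4,3)–R(5,3)≠ B(4,3)–B(5,4)= B(4,3)–R(5,2)≠ R(4,4)–B(4,5)≠ R(4,4)–B(5,4)≠ R(4,4)–R(5,5)= R(4,4)–R(5,3)= B(4,5)–R(5,5)≠ B(4,5)–B(5,6)= B(4,5)–B(5,4)=  → 9/19 unlike.
Row 5: R(5,2)–R(5,3)= R(5,3)–B(5,4)≠ B(5,4)–R(5,5)≠ R(5,5)–B(5,6)≠  → 3/4 unlike.
Total adjacent occupied pairs: 104; unlike-type pairs: 54.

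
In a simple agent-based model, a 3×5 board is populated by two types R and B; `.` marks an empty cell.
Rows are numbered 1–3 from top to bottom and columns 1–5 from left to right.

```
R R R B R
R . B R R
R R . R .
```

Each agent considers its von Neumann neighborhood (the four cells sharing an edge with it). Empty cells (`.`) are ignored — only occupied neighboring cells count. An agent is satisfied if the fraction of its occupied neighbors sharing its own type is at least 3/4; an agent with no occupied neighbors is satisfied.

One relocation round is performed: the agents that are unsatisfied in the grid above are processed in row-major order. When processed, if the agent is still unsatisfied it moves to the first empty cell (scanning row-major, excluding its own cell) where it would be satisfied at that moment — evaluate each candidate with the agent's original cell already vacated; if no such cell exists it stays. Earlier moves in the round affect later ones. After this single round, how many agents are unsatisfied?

Initially unsatisfied (in order): (1,3), (1,4), (1,5), (2,3), (2,4).
  (1,3) → (2,2).
  (1,4): no empty cell satisfies it; stays.
  (1,5) → (3,5).
  (2,3): no empty cell satisfies it; stays.
  (2,4): no empty cell satisfies it; stays.
Resulting grid:
R R . B .
R R B R R
R R . R R
Unsatisfied now: (1,4), (2,3), (2,4).

3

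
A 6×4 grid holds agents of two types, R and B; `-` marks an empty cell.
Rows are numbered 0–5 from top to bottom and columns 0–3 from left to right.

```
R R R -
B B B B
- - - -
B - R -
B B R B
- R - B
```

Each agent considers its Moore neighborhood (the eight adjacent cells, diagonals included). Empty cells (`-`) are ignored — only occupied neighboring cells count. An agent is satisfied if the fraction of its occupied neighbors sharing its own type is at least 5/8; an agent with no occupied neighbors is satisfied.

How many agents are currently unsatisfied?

Row 0: (0,0)R 1/3 unhappy · (0,1)R 2/5 unhappy · (0,2)R 1/4 unhappy
Row 1: (1,0)B 1/3 unhappy · (1,1)B 2/5 unhappy · (1,2)B 2/4 unhappy · (1,3)B 1/2 unhappy
Row 3: (3,0)B 2/2 ok · (3,2)R 1/3 unhappy
Row 4: (4,0)B 2/3 ok · (4,1)B 2/5 unhappy · (4,2)R 2/5 unhappy · (4,3)B 1/3 unhappy
Row 5: (5,1)R 1/3 unhappy · (5,3)B 1/2 unhappy
Unsatisfied: (0,0), (0,1), (0,2), (1,0), (1,1), (1,2), (1,3), (3,2), (4,1), (4,2), (4,3), (5,1), (5,3) — 13 in total.

13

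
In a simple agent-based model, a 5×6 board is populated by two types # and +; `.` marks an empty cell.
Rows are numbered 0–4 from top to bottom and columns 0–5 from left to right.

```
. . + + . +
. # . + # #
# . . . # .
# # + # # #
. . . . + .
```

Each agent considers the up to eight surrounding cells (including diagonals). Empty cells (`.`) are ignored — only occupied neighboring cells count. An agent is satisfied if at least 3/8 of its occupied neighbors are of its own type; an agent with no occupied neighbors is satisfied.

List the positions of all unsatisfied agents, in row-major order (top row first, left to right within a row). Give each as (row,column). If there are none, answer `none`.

Row 0: (0,2)+ 2/3 ✓ · (0,3)+ 2/3 ✓ · (0,5)+ 0/2 ✗
Row 1: (1,1)# 1/2 ✓ · (1,3)+ 2/4 ✓ · (1,4)# 2/5 ✓ · (1,5)# 2/3 ✓
Row 2: (2,0)# 3/3 ✓ · (2,4)# 5/6 ✓
Row 3: (3,0)# 2/2 ✓ · (3,1)# 2/3 ✓ · (3,2)+ 0/2 ✗ · (3,3)# 2/4 ✓ · (3,4)# 3/4 ✓ · (3,5)# 2/3 ✓
Row 4: (4,4)+ 0/3 ✗

(0,5), (3,2), (4,4)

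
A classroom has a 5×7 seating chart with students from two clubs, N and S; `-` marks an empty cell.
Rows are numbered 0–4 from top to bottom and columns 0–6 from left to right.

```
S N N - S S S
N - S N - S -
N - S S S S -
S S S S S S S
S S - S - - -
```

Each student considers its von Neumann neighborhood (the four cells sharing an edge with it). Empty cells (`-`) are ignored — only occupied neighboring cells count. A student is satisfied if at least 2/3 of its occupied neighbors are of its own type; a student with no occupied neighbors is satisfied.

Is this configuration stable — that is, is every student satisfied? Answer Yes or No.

No

Row 0: (0,0)S 0/2 not · (0,1)N 1/2 not · (0,2)N 1/2 not · (0,4)S 1/1 satisfied · (0,5)S 3/3 satisfied · (0,6)S 1/1 satisfied
Row 1: (1,0)N 1/2 not · (1,2)S 1/3 not · (1,3)N 0/2 not · (1,5)S 2/2 satisfied
Row 2: (2,0)N 1/2 not · (2,2)S 3/3 satisfied · (2,3)S 3/4 satisfied · (2,4)S 3/3 satisfied · (2,5)S 3/3 satisfied
Row 3: (3,0)S 2/3 satisfied · (3,1)S 3/3 satisfied · (3,2)S 3/3 satisfied · (3,3)S 4/4 satisfied · (3,4)S 3/3 satisfied · (3,5)S 3/3 satisfied · (3,6)S 1/1 satisfied
Row 4: (4,0)S 2/2 satisfied · (4,1)S 2/2 satisfied · (4,3)S 1/1 satisfied
For instance (0,0) has only 0/2 same-type neighbors, below 2/3.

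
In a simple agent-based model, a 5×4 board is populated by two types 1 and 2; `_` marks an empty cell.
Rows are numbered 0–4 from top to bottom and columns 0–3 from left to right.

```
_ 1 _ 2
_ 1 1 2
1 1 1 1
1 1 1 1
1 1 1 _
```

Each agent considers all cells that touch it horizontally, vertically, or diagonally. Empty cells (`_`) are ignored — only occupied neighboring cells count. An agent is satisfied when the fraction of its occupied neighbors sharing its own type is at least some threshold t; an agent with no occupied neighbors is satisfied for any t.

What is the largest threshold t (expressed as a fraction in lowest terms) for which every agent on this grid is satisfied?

1/4

(0,1)1 2/2
(0,3)2 1/2
(1,1)1 5/5
(1,2)1 5/7
(1,3)2 1/4
(2,0)1 4/4
(2,1)1 7/7
(2,2)1 7/8
(2,3)1 4/5
(3,0)1 5/5
(3,1)1 8/8
(3,2)1 7/7
(3,3)1 4/4
(4,0)1 3/3
(4,1)1 5/5
(4,2)1 4/4
The smallest same-type fraction is 1/4 at (1,3), which reduces to 1/4. Any threshold above that leaves this agent unsatisfied.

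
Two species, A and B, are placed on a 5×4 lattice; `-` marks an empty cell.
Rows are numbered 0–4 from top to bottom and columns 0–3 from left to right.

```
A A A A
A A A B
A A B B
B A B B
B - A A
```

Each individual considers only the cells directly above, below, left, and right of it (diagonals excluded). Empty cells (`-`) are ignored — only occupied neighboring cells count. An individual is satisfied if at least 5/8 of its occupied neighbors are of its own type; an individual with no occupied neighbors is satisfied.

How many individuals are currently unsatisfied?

(0,0)A 2/2 satisfied
(0,1)A 3/3 satisfied
(0,2)A 3/3 satisfied
(0,3)A 1/2 not
(1,0)A 3/3 satisfied
(1,1)A 4/4 satisfied
(1,2)A 2/4 not
(1,3)B 1/3 not
(2,0)A 2/3 satisfied
(2,1)A 3/4 satisfied
(2,2)B 2/4 not
(2,3)B 3/3 satisfied
(3,0)B 1/3 not
(3,1)A 1/3 not
(3,2)B 2/4 not
(3,3)B 2/3 satisfied
(4,0)B 1/1 satisfied
(4,2)A 1/2 not
(4,3)A 1/2 not
Unsatisfied: (0,3), (1,2), (1,3), (2,2), (3,0), (3,1), (3,2), (4,2), (4,3) — 9 in total.

9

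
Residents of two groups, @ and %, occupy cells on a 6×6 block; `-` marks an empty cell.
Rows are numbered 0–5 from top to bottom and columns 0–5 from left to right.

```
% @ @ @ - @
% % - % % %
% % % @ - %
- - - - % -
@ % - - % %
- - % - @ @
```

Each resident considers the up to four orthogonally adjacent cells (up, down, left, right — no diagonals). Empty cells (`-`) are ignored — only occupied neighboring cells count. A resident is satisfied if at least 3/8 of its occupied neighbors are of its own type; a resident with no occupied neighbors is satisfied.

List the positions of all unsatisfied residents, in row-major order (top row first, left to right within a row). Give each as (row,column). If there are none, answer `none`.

(0,1), (0,5), (1,3), (2,3), (4,0), (4,1)

(0,0)% 1/2 ok
(0,1)@ 1/3 unhappy
(0,2)@ 2/2 ok
(0,3)@ 1/2 ok
(0,5)@ 0/1 unhappy
(1,0)% 3/3 ok
(1,1)% 2/3 ok
(1,3)% 1/3 unhappy
(1,4)% 2/2 ok
(1,5)% 2/3 ok
(2,0)% 2/2 ok
(2,1)% 3/3 ok
(2,2)% 1/2 ok
(2,3)@ 0/2 unhappy
(2,5)% 1/1 ok
(3,4)% 1/1 ok
(4,0)@ 0/1 unhappy
(4,1)% 0/1 unhappy
(4,4)% 2/3 ok
(4,5)% 1/2 ok
(5,2)% 0/0 ok
(5,4)@ 1/2 ok
(5,5)@ 1/2 ok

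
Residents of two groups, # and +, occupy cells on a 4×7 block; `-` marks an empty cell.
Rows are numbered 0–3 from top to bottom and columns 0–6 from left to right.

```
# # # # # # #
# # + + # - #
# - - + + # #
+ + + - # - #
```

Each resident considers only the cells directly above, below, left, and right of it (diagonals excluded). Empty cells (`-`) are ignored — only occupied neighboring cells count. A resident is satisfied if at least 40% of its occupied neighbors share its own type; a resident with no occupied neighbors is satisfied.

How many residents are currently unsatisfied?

(0,0)# 2/2 ✓
(0,1)# 3/3 ✓
(0,2)# 2/3 ✓
(0,3)# 2/3 ✓
(0,4)# 3/3 ✓
(0,5)# 2/2 ✓
(0,6)# 2/2 ✓
(1,0)# 3/3 ✓
(1,1)# 2/3 ✓
(1,2)+ 1/3 ✗
(1,3)+ 2/4 ✓
(1,4)# 1/3 ✗
(1,6)# 2/2 ✓
(2,0)# 1/2 ✓
(2,3)+ 2/2 ✓
(2,4)+ 1/4 ✗
(2,5)# 1/2 ✓
(2,6)# 3/3 ✓
(3,0)+ 1/2 ✓
(3,1)+ 2/2 ✓
(3,2)+ 1/1 ✓
(3,4)# 0/1 ✗
(3,6)# 1/1 ✓
Unsatisfied: (1,2), (1,4), (2,4), (3,4) — 4 in total.

4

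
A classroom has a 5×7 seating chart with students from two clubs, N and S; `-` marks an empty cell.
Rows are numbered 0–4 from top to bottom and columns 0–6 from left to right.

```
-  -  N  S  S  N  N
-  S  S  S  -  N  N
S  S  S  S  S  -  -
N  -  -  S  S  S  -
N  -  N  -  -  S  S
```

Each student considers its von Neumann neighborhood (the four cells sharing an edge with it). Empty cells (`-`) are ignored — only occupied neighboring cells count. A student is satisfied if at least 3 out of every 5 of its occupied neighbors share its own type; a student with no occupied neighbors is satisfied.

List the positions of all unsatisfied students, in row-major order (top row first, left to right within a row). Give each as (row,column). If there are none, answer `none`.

(0,2)N 0/2 not
(0,3)S 2/3 satisfied
(0,4)S 1/2 not
(0,5)N 2/3 satisfied
(0,6)N 2/2 satisfied
(1,1)S 2/2 satisfied
(1,2)S 3/4 satisfied
(1,3)S 3/3 satisfied
(1,5)N 2/2 satisfied
(1,6)N 2/2 satisfied
(2,0)S 1/2 not
(2,1)S 3/3 satisfied
(2,2)S 3/3 satisfied
(2,3)S 4/4 satisfied
(2,4)S 2/2 satisfied
(3,0)N 1/2 not
(3,3)S 2/2 satisfied
(3,4)S 3/3 satisfied
(3,5)S 2/2 satisfied
(4,0)N 1/1 satisfied
(4,2)N 0/0 satisfied
(4,5)S 2/2 satisfied
(4,6)S 1/1 satisfied

(0,2), (0,4), (2,0), (3,0)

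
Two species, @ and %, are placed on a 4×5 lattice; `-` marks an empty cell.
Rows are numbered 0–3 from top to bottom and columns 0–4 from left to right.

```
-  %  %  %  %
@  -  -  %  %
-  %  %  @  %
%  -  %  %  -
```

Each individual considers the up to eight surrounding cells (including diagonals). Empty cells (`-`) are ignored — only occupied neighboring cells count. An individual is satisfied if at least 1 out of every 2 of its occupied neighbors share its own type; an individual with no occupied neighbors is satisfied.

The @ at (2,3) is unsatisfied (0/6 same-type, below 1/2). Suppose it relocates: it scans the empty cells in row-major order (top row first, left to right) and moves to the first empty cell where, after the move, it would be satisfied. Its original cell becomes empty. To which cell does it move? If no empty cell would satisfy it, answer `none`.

Vacating (2,3). Empty cells in order:
  (0,0): 1/2 same-type → satisfied — stop here.

(0,0)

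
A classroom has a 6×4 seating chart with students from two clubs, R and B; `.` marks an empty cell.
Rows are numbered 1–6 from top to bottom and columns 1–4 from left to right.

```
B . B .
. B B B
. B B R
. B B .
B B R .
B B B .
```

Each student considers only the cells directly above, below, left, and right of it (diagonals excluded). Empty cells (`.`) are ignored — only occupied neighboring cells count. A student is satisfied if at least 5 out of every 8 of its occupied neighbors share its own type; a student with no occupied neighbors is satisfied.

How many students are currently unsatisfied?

4

Row 1: (1,1)B 0/0 ok · (1,3)B 1/1 ok
Row 2: (2,2)B 2/2 ok · (2,3)B 4/4 ok · (2,4)B 1/2 unhappy
Row 3: (3,2)B 3/3 ok · (3,3)B 3/4 ok · (3,4)R 0/2 unhappy
Row 4: (4,2)B 3/3 ok · (4,3)B 2/3 ok
Row 5: (5,1)B 2/2 ok · (5,2)B 3/4 ok · (5,3)R 0/3 unhappy
Row 6: (6,1)B 2/2 ok · (6,2)B 3/3 ok · (6,3)B 1/2 unhappy
Unsatisfied: (2,4), (3,4), (5,3), (6,3) — 4 in total.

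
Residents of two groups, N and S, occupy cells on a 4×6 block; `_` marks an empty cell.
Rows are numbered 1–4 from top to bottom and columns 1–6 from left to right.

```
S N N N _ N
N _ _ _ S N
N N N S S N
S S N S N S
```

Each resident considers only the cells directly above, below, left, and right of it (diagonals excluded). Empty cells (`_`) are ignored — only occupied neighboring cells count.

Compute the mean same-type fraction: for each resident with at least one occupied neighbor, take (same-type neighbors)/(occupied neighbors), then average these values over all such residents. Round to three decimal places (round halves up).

0.508

Row 1: (1,1)S 0/2 · (1,2)N 1/2 · (1,3)N 2/2 · (1,4)N 1/1 · (1,6)N 1/1
Row 2: (2,1)N 1/2 · (2,5)S 1/2 · (2,6)N 2/3
Row 3: (3,1)N 2/3 · (3,2)N 2/3 · (3,3)N 2/3 · (3,4)S 2/3 · (3,5)S 2/4 · (3,6)N 1/3
Row 4: (4,1)S 1/2 · (4,2)S 1/3 · (4,3)N 1/3 · (4,4)S 1/3 · (4,5)N 0/3 · (4,6)S 0/2
Sum over 20 residents: 0/2 + 1/2 + 2/2 + 1/1 + 1/1 + 1/2 + 1/2 + 2/3 + 2/3 + 2/3 + 2/3 + 2/3 + 2/4 + 1/3 + 1/2 + 1/3 + 1/3 + 1/3 + 0/3 + 0/2 = 61/6; mean = 61/6 ÷ 20 = 61/120 = 0.508333… → 0.508.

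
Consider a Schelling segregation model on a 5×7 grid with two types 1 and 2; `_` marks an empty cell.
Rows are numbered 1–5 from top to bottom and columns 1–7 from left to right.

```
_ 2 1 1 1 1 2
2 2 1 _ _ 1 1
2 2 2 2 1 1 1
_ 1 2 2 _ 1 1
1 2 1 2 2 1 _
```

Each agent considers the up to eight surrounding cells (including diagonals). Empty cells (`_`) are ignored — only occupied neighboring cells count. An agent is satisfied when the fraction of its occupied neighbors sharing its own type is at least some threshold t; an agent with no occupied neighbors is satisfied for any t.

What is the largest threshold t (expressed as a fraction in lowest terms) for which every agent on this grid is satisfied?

(1,2)2 2/4
(1,3)1 2/4
(1,4)1 3/3
(1,5)1 3/3
(1,6)1 3/4
(1,7)2 0/3
(2,1)2 4/4
(2,2)2 5/7
(2,3)1 2/7
(2,6)1 6/7
(2,7)1 4/5
(3,1)2 3/4
(3,2)2 5/7
(3,3)2 5/7
(3,4)2 3/5
(3,5)1 3/5
(3,6)1 6/6
(3,7)1 5/5
(4,2)1 2/7
(4,3)2 6/8
(4,4)2 5/7
(4,6)1 5/6
(4,7)1 4/4
(5,1)1 1/2
(5,2)2 1/4
(5,3)1 1/5
(5,4)2 3/4
(5,5)2 2/4
(5,6)1 2/3
The smallest same-type fraction is 0/3 at (1,7), which reduces to 0/1. Any threshold above that leaves this agent unsatisfied.

0/1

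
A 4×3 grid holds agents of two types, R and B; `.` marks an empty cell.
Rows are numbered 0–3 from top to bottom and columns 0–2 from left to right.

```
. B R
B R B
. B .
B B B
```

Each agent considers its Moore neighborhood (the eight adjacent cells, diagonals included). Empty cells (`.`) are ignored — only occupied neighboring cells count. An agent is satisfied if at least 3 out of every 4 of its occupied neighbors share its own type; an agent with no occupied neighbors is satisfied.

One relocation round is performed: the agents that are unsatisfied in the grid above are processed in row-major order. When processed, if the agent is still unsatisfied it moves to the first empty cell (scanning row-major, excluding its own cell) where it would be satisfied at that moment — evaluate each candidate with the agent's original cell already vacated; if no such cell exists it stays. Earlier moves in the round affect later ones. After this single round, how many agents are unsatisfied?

2

Initially unsatisfied (in order): (0,1), (0,2), (1,0), (1,1), (1,2).
  (0,1) → (2,0).
  (0,2): no empty cell satisfies it; stays.
  (1,0) → (2,2).
  (1,1) → (0,0).
  (1,2): no empty cell satisfies it; stays.
Resulting grid:
R . R
. . B
B B B
B B B
Unsatisfied now: (0,2), (1,2).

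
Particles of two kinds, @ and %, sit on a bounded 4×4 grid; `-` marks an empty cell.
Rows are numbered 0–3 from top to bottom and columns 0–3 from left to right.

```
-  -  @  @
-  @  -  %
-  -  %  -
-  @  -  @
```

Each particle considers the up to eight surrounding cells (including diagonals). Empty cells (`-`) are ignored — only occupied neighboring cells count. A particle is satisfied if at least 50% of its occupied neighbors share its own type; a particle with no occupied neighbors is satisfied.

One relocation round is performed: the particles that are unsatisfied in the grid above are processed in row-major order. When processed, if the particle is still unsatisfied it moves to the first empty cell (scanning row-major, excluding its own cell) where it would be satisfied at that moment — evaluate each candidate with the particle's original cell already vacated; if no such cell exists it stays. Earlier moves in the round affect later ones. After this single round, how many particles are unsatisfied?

0

Initially unsatisfied (in order): (1,3), (2,2), (3,1), (3,3).
  (1,3) → (2,3).
  (2,2): no empty cell satisfies it; stays.
  (3,1) → (0,0).
  (3,3) → (0,1).
Resulting grid:
@ @ @ @
- @ - -
- - % %
- - - -
All satisfied now.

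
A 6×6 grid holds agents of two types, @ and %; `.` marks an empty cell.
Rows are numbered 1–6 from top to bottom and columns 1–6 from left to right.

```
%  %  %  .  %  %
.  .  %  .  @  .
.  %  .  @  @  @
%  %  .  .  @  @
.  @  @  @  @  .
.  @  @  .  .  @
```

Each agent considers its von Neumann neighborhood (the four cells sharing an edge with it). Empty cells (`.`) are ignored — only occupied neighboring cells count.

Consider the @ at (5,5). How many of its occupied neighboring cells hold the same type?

2

Occupied neighbors of (5,5): (4,5)=@, (5,4)=@.
Same type (@): 2 of 2.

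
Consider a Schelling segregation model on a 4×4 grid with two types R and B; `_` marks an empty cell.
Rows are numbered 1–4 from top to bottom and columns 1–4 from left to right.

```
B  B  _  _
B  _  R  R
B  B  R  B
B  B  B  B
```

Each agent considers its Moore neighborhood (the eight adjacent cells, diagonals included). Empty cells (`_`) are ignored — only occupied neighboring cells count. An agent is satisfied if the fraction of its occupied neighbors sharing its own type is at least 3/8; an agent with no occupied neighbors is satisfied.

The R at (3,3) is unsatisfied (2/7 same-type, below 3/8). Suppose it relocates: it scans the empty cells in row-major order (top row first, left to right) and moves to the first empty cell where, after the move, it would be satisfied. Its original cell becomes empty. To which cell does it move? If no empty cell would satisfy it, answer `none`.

Vacating (3,3). Empty cells in order:
  (1,3): 2/3 same-type → satisfied — stop here.

(1,3)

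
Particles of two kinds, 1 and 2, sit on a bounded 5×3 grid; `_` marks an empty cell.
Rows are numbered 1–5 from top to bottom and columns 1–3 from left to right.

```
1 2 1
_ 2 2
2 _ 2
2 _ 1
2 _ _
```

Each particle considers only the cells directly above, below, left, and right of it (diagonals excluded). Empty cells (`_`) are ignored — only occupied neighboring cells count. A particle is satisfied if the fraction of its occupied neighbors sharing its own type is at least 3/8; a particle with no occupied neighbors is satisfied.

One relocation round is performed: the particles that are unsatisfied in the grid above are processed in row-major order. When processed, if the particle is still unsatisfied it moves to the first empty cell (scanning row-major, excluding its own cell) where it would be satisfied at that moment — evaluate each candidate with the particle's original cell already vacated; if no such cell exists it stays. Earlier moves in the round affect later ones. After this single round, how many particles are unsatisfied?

0

Initially unsatisfied (in order): (1,1), (1,2), (1,3), (4,3).
  (1,1) → (4,2).
  (1,2): now satisfied by earlier moves; stays.
  (1,3) → (5,2).
  (4,3): now satisfied by earlier moves; stays.
Resulting grid:
_ 2 _
_ 2 2
2 _ 2
2 1 1
2 1 _
All satisfied now.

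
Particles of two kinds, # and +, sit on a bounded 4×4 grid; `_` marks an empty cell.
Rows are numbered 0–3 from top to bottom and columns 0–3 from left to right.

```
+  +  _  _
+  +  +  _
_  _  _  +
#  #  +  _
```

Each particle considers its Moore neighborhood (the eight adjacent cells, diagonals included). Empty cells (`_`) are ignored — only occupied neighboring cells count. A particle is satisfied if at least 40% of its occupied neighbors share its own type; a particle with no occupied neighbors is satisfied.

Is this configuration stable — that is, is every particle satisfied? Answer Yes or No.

Yes

Row 0: (0,0)+ 3/3 ok · (0,1)+ 4/4 ok
Row 1: (1,0)+ 3/3 ok · (1,1)+ 4/4 ok · (1,2)+ 3/3 ok
Row 2: (2,3)+ 2/2 ok
Row 3: (3,0)# 1/1 ok · (3,1)# 1/2 ok · (3,2)+ 1/2 ok
All meet the threshold, so the configuration is stable.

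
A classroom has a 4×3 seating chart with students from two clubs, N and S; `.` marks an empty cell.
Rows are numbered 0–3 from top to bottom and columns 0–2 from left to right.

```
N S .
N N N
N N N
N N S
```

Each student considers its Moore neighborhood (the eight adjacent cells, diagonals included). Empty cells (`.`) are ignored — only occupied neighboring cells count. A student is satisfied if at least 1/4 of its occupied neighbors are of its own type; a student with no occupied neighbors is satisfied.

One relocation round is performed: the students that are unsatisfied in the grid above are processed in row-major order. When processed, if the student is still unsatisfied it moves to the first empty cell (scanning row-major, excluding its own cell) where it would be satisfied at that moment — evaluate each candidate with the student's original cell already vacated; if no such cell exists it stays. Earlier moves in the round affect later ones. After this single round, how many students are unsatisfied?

1

Initially unsatisfied (in order): (0,1), (3,2).
  (0,1): no empty cell satisfies it; stays.
  (3,2) → (0,2).
Resulting grid:
N S S
N N N
N N N
N N .
Unsatisfied now: (0,1).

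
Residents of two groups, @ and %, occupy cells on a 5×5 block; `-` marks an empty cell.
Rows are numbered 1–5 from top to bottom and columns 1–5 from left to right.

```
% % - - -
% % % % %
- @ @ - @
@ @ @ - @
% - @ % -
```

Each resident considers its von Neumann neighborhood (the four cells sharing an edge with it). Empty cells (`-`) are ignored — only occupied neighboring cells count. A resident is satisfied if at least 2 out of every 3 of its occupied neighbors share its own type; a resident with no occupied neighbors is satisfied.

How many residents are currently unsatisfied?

6

(1,1)% 2/2 satisfied
(1,2)% 2/2 satisfied
(2,1)% 2/2 satisfied
(2,2)% 3/4 satisfied
(2,3)% 2/3 satisfied
(2,4)% 2/2 satisfied
(2,5)% 1/2 not
(3,2)@ 2/3 satisfied
(3,3)@ 2/3 satisfied
(3,5)@ 1/2 not
(4,1)@ 1/2 not
(4,2)@ 3/3 satisfied
(4,3)@ 3/3 satisfied
(4,5)@ 1/1 satisfied
(5,1)% 0/1 not
(5,3)@ 1/2 not
(5,4)% 0/1 not
Unsatisfied: (2,5), (3,5), (4,1), (5,1), (5,3), (5,4) — 6 in total.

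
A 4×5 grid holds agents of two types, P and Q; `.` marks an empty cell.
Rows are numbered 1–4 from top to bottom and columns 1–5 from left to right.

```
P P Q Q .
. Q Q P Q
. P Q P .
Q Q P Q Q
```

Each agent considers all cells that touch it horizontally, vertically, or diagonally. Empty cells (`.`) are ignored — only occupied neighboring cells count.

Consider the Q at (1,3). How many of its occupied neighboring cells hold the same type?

Occupied neighbors of (1,3): (1,2)=P, (1,4)=Q, (2,2)=Q, (2,3)=Q, (2,4)=P.
Same type (Q): 3 of 5.

3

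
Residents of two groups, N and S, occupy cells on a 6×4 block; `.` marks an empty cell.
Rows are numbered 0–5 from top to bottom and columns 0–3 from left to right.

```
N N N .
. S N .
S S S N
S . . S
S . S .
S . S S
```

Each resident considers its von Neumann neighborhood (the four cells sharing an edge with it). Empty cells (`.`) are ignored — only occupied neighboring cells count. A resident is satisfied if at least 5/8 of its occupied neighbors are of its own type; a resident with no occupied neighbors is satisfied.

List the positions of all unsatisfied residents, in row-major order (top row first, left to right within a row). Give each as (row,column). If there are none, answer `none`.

(1,1), (1,2), (2,2), (2,3), (3,3)

Row 0: (0,0)N 1/1 ✓ · (0,1)N 2/3 ✓ · (0,2)N 2/2 ✓
Row 1: (1,1)S 1/3 ✗ · (1,2)N 1/3 ✗
Row 2: (2,0)S 2/2 ✓ · (2,1)S 3/3 ✓ · (2,2)S 1/3 ✗ · (2,3)N 0/2 ✗
Row 3: (3,0)S 2/2 ✓ · (3,3)S 0/1 ✗
Row 4: (4,0)S 2/2 ✓ · (4,2)S 1/1 ✓
Row 5: (5,0)S 1/1 ✓ · (5,2)S 2/2 ✓ · (5,3)S 1/1 ✓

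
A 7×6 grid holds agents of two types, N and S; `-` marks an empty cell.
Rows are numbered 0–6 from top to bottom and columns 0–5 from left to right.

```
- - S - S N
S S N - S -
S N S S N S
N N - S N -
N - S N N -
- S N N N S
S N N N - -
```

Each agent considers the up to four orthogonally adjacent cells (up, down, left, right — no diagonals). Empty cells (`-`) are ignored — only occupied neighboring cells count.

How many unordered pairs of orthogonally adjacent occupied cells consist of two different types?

Scan each occupied cell's neighbors to the right and below so each pair is counted once.
From row 0: 2 unlike of 3 pairs (running 2/3).
From row 1: 4 unlike of 6 pairs (running 6/9).
From row 2: 5 unlike of 9 pairs (running 11/18).
From row 3: 2 unlike of 5 pairs (running 13/23).
From row 4: 2 unlike of 5 pairs (running 15/28).
From row 5: 3 unlike of 7 pairs (running 18/35).
From row 6: 1 unlike of 3 pairs (running 19/38).
Total adjacent occupied pairs: 38; unlike-type pairs: 19.

19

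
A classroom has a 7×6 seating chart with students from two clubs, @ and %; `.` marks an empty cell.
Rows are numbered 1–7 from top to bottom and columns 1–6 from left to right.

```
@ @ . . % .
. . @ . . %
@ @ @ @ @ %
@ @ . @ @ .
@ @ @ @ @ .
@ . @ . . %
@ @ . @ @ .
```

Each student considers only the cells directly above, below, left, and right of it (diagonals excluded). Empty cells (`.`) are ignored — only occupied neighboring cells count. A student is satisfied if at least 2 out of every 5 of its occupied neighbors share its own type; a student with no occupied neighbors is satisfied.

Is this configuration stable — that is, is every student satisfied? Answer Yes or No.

Row 1: (1,1)@ 1/1 ok · (1,2)@ 1/1 ok · (1,5)% 0/0 ok
Row 2: (2,3)@ 1/1 ok · (2,6)% 1/1 ok
Row 3: (3,1)@ 2/2 ok · (3,2)@ 3/3 ok · (3,3)@ 3/3 ok · (3,4)@ 3/3 ok · (3,5)@ 2/3 ok · (3,6)% 1/2 ok
Row 4: (4,1)@ 3/3 ok · (4,2)@ 3/3 ok · (4,4)@ 3/3 ok · (4,5)@ 3/3 ok
Row 5: (5,1)@ 3/3 ok · (5,2)@ 3/3 ok · (5,3)@ 3/3 ok · (5,4)@ 3/3 ok · (5,5)@ 2/2 ok
Row 6: (6,1)@ 2/2 ok · (6,3)@ 1/1 ok · (6,6)% 0/0 ok
Row 7: (7,1)@ 2/2 ok · (7,2)@ 1/1 ok · (7,4)@ 1/1 ok · (7,5)@ 1/1 ok
All meet the threshold, so the configuration is stable.

Yes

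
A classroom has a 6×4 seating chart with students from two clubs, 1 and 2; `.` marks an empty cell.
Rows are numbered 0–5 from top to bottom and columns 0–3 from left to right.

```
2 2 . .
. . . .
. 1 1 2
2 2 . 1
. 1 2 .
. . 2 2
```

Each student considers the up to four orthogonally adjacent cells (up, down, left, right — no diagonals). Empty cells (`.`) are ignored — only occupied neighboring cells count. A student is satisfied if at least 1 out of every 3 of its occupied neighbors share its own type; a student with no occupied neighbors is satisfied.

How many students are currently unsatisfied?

(0,0)2 1/1 ✓
(0,1)2 1/1 ✓
(2,1)1 1/2 ✓
(2,2)1 1/2 ✓
(2,3)2 0/2 ✗
(3,0)2 1/1 ✓
(3,1)2 1/3 ✓
(3,3)1 0/1 ✗
(4,1)1 0/2 ✗
(4,2)2 1/2 ✓
(5,2)2 2/2 ✓
(5,3)2 1/1 ✓
Unsatisfied: (2,3), (3,3), (4,1) — 3 in total.

3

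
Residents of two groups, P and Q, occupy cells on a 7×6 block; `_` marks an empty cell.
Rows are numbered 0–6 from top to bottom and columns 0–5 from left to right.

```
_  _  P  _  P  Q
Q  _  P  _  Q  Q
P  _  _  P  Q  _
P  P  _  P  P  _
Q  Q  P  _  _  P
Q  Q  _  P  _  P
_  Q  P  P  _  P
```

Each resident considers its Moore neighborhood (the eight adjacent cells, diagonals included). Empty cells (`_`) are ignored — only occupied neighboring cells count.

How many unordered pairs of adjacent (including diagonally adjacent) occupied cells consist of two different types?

16

Scan each occupied cell's neighbors to the right and below (and the two forward diagonals) so each pair is counted once.
From row 0: 3 unlike of 6 pairs (running 3/6).
From row 1: 2 unlike of 6 pairs (running 5/12).
From row 2: 3 unlike of 7 pairs (running 8/19).
From row 3: 4 unlike of 9 pairs (running 12/28).
From row 4: 2 unlike of 9 pairs (running 14/37).
From row 5: 1 unlike of 7 pairs (running 15/44).
From row 6: 1 unlike of 2 pairs (running 16/46).
Total adjacent occupied pairs: 46; unlike-type pairs: 16.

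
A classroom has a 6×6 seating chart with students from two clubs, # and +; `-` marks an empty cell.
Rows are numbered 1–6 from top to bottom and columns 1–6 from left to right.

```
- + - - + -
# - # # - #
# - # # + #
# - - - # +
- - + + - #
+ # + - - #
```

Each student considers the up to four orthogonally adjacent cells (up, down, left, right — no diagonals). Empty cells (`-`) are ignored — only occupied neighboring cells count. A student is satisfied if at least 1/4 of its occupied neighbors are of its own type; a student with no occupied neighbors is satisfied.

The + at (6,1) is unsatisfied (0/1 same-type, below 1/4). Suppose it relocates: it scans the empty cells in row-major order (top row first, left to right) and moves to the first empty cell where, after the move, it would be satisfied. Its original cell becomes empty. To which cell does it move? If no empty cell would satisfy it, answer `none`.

Vacating (6,1). Empty cells in order:
  (1,1): 1/2 same-type → satisfied — stop here.

(1,1)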